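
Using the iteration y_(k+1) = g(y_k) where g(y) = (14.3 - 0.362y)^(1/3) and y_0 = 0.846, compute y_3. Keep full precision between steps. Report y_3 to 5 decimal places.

y_1 = g(0.846000) = 2.409783
y_2 = g(2.409783) = 2.376841
y_3 = g(2.376841) = 2.377544

2.37754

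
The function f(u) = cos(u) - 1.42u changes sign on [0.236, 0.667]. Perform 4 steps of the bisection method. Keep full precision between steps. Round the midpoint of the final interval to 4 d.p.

f(0.236000) = 0.637161, f(0.667000) = -0.161459 (opposite signs)
step 1: m = 0.451500, f(m) = 0.258664 > 0 → root in [0.451500, 0.667000]
step 2: m = 0.559250, f(m) = 0.053518 > 0 → root in [0.559250, 0.667000]
step 3: m = 0.613125, f(m) = -0.052784 < 0 → root in [0.559250, 0.613125]
step 4: m = 0.586188, f(m) = 0.000670 > 0 → root in [0.586188, 0.613125]
Midpoint of [0.586188, 0.613125] = 0.599656

0.5997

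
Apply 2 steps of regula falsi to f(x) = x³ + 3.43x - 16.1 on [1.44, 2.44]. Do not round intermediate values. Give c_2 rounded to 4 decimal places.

f(1.440000) = -8.174816, f(2.440000) = 6.795984
step 1: c = 1.986051, f(c) = -1.454073 < 0 → new bracket [1.986051, 2.440000]
step 2: c = 2.066059, f(c) = -0.194234 < 0 → new bracket [2.066059, 2.440000]

2.0661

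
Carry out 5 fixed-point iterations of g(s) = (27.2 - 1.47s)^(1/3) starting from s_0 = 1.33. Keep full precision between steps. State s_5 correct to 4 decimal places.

2.8446

s_1 = g(1.330000) = 2.933535
s_2 = g(2.933535) = 2.839231
s_3 = g(2.839231) = 2.844952
s_4 = g(2.844952) = 2.844605
s_5 = g(2.844605) = 2.844626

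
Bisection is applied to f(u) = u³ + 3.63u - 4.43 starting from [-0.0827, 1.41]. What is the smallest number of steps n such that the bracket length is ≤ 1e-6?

21

Initial width b − a = 1.41 − -0.0827 = 1.492700.
After n steps the width is (b−a)/2^n; need (b−a)/2^n ≤ 1e-6.
So n ≥ log₂(1.492700/1e-6) = log₂(1492700.0000) ≈ 20.5095.
Hence n = 21.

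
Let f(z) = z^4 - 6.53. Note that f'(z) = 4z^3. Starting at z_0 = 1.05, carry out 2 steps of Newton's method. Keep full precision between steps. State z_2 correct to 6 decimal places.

z_0 = 1.050000: f = -5.314494, f' = 4.630500 → z_1 = 1.050000 - (-5.314494)/(4.630500) = 2.197715
z_1 = 2.197715: f = 16.798424, f' = 42.459418 → z_2 = 2.197715 - (16.798424)/(42.459418) = 1.802080

1.802080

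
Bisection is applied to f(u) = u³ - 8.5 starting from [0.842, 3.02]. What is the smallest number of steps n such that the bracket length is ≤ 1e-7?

25

Initial width b − a = 3.02 − 0.842 = 2.178000.
After n steps the width is (b−a)/2^n; need (b−a)/2^n ≤ 1e-7.
So n ≥ log₂(2.178000/1e-7) = log₂(21780000.0000) ≈ 24.3765.
Hence n = 25.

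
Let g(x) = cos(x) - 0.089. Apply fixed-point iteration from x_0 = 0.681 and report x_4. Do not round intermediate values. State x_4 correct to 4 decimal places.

x_1 = g(0.681000) = 0.687944
x_2 = g(0.687944) = 0.683553
x_3 = g(0.683553) = 0.686333
x_4 = g(0.686333) = 0.684575

0.6846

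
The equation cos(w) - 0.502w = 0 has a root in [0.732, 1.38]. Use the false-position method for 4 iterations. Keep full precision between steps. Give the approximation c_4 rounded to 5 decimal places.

1.02835

f(0.732000) = 0.376375, f(1.380000) = -0.503119
step 1: c = 1.009308, f(c) = 0.025774 > 0 → new bracket [1.009308, 1.380000]
step 2: c = 1.027373, f(c) = 0.001329 > 0 → new bracket [1.027373, 1.380000]
step 3: c = 1.028301, f(c) = 0.000067 > 0 → new bracket [1.028301, 1.380000]
step 4: c = 1.028348, f(c) = 0.000003 > 0 → new bracket [1.028348, 1.380000]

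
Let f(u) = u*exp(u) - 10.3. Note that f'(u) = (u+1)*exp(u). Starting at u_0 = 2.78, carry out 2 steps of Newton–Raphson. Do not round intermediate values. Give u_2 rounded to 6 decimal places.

1.875117

Newton update: u ← u − f(u)/f'(u).
u_0 = 2.780000: f = 34.510878, f' = 60.929899 → u_1 = 2.780000 - (34.510878)/(60.929899) = 2.213597
u_1 = 2.213597: f = 9.951235, f' = 29.399800 → u_2 = 2.213597 - (9.951235)/(29.399800) = 1.875117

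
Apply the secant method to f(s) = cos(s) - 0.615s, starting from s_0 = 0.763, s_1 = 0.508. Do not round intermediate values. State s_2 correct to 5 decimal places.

f(s_0) = 0.253521, f(s_1) = 0.561299
s_2 = 0.508000 - (0.561299)·(0.508000 - 0.763000)/(0.561299 - (0.253521)) = 0.973047; f(s_2) = -0.035640

0.97305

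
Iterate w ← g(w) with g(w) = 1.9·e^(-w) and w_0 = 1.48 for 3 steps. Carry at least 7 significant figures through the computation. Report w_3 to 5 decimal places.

0.55377

w_1 = g(1.480000) = 0.432512
w_2 = g(0.432512) = 1.232867
w_3 = g(1.232867) = 0.553766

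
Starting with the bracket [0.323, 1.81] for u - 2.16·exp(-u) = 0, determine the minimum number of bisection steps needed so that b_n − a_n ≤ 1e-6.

21

Initial width b − a = 1.81 − 0.323 = 1.487000.
After n steps the width is (b−a)/2^n; need (b−a)/2^n ≤ 1e-6.
So n ≥ log₂(1.487000/1e-6) = log₂(1487000.0000) ≈ 20.5040.
Hence n = 21.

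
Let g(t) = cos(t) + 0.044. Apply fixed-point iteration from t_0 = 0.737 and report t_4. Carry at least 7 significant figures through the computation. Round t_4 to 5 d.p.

0.75877

t_1 = g(0.737000) = 0.784488
t_2 = g(0.784488) = 0.751750
t_3 = g(0.751750) = 0.774495
t_4 = g(0.774495) = 0.758774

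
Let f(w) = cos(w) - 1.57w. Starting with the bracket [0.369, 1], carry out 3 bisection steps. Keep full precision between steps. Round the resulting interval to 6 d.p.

[0.526750, 0.605625]

f(0.369000) = 0.353358, f(1.000000) = -1.029698 (opposite signs)
step 1: m = 0.684500, f(m) = -0.299930 < 0 → root in [0.369000, 0.684500]
step 2: m = 0.526750, f(m) = 0.037448 > 0 → root in [0.526750, 0.684500]
step 3: m = 0.605625, f(m) = -0.128685 < 0 → root in [0.526750, 0.605625]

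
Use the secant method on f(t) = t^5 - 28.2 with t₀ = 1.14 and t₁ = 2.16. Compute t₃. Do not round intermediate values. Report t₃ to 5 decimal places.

1.90430

Secant update: t_(k+1) = t_k − f(t_k)·(t_k − t_(k-1))/(f(t_k) − f(t_(k-1))).
f(t_0) = -26.274585, f(t_1) = 18.818498
t_2 = 2.160000 - (18.818498)·(2.160000 - 1.140000)/(18.818498 - (-26.274585)) = 1.734328; f(t_2) = -12.508805
t_3 = 1.734328 - (-12.508805)·(1.734328 - 2.160000)/(-12.508805 - (18.818498)) = 1.904296; f(t_3) = -3.157798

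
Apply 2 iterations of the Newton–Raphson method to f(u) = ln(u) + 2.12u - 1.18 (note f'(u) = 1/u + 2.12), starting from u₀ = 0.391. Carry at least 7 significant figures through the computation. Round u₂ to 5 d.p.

0.71422

Newton update: u ← u − f(u)/f'(u).
u_0 = 0.391000: f = -1.290128, f' = 4.677545 → u_1 = 0.391000 - (-1.290128)/(4.677545) = 0.666813
u_1 = 0.666813: f = -0.171602, f' = 3.619671 → u_2 = 0.666813 - (-0.171602)/(3.619671) = 0.714221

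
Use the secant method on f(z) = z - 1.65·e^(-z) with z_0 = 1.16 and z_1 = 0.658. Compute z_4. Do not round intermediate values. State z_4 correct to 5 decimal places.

Secant update: z_(k+1) = z_k − f(z_k)·(z_k − z_(k-1))/(f(z_k) − f(z_(k-1))).
f(z_0) = 0.642748, f(z_1) = -0.196512
z_2 = 0.658000 - (-0.196512)·(0.658000 - 1.160000)/(-0.196512 - (0.642748)) = 0.775543; f(z_2) = 0.015794
z_3 = 0.775543 - (0.015794)·(0.775543 - 0.658000)/(0.015794 - (-0.196512)) = 0.766798; f(z_3) = 0.000377
z_4 = 0.766798 - (0.000377)·(0.766798 - 0.775543)/(0.000377 - (0.015794)) = 0.766585; f(z_4) = -0.000001

0.76658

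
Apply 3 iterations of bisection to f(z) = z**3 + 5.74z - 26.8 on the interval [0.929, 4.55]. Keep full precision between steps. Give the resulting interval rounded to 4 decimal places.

[2.2869, 2.7395]

f(0.929000) = -20.665775, f(4.550000) = 93.513375 (opposite signs)
step 1: m = 2.739500, f(m) = 9.484295 > 0 → root in [0.929000, 2.739500]
step 2: m = 1.834250, f(m) = -10.100120 < 0 → root in [1.834250, 2.739500]
step 3: m = 2.286875, f(m) = -1.713445 < 0 → root in [2.286875, 2.739500]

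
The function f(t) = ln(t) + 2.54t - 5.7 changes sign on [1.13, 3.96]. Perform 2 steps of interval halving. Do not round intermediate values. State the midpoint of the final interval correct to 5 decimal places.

f(1.130000) = -2.707582, f(3.960000) = 5.734644 (opposite signs)
step 1: m = 2.545000, f(m) = 1.698431 > 0 → root in [1.130000, 2.545000]
step 2: m = 1.837500, f(m) = -0.424344 < 0 → root in [1.837500, 2.545000]
Midpoint of [1.837500, 2.545000] = 2.191250

2.19125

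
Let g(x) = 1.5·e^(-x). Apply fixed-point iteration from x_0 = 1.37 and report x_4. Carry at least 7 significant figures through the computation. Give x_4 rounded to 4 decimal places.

0.8755

x_1 = g(1.370000) = 0.381160
x_2 = g(0.381160) = 1.024602
x_3 = g(1.024602) = 0.538409
x_4 = g(0.538409) = 0.875514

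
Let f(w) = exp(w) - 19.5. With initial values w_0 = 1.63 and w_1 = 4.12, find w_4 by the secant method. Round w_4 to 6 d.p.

f(w_0) = -14.396125, f(w_1) = 42.059242
w_2 = 4.120000 - (42.059242)·(4.120000 - 1.630000)/(42.059242 - (-14.396125)) = 2.264950; f(w_2) = -9.869354
w_3 = 2.264950 - (-9.869354)·(2.264950 - 4.120000)/(-9.869354 - (42.059242)) = 2.617514; f(w_3) = -5.798380
w_4 = 2.617514 - (-5.798380)·(2.617514 - 2.264950)/(-5.798380 - (-9.869354)) = 3.119679; f(w_4) = 3.139102

3.119679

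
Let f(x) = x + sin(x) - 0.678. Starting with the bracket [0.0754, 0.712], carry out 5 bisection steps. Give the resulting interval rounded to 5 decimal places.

f(0.075400) = -0.527271, f(0.712000) = 0.687349 (opposite signs)
step 1: m = 0.393700, f(m) = 0.099308 > 0 → root in [0.075400, 0.393700]
step 2: m = 0.234550, f(m) = -0.211045 < 0 → root in [0.234550, 0.393700]
step 3: m = 0.314125, f(m) = -0.054891 < 0 → root in [0.314125, 0.393700]
step 4: m = 0.353912, f(m) = 0.022483 > 0 → root in [0.314125, 0.353912]
step 5: m = 0.334019, f(m) = -0.016139 < 0 → root in [0.334019, 0.353912]

[0.33402, 0.35391]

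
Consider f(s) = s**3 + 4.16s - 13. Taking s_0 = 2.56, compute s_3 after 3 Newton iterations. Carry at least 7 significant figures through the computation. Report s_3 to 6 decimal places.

f'(s) = 3s**2 + 4.16
s_0 = 2.560000: f = 14.426816, f' = 23.820800 → s_1 = 2.560000 - (14.426816)/(23.820800) = 1.954361
s_1 = 1.954361: f = 2.594869, f' = 15.618576 → s_2 = 1.954361 - (2.594869)/(15.618576) = 1.788221
s_2 = 1.788221: f = 0.157250, f' = 13.753199 → s_3 = 1.788221 - (0.157250)/(13.753199) = 1.776787

1.776787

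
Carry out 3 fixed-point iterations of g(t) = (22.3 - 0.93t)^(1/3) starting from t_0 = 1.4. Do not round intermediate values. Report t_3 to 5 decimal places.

2.70474

t_1 = g(1.400000) = 2.758837
t_2 = g(2.758837) = 2.702343
t_3 = g(2.702343) = 2.704739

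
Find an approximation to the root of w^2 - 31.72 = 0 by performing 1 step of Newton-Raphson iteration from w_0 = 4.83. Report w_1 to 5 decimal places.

f'(w) = 2w
w_0 = 4.830000: f = -8.391100, f' = 9.660000 → w_1 = 4.830000 - (-8.391100)/(9.660000) = 5.698644

5.69864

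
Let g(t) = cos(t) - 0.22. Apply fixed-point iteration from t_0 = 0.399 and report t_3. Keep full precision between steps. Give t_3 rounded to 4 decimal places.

t_1 = g(0.399000) = 0.701450
t_2 = g(0.701450) = 0.543907
t_3 = g(0.543907) = 0.635693

0.6357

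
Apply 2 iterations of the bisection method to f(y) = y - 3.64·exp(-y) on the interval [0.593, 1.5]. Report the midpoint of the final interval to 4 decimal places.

f(0.593000) = -1.418707, f(1.500000) = 0.687806 (opposite signs)
step 1: m = 1.046500, f(m) = -0.231739 < 0 → root in [1.046500, 1.500000]
step 2: m = 1.273250, f(m) = 0.254340 > 0 → root in [1.046500, 1.273250]
Midpoint of [1.046500, 1.273250] = 1.159875

1.1599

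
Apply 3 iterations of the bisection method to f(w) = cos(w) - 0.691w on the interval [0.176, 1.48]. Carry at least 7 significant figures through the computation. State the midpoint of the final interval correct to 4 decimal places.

0.9095

f(0.176000) = 0.862936, f(1.480000) = -0.932008 (opposite signs)
step 1: m = 0.828000, f(m) = 0.104202 > 0 → root in [0.828000, 1.480000]
step 2: m = 1.154000, f(m) = -0.392581 < 0 → root in [0.828000, 1.154000]
step 3: m = 0.991000, f(m) = -0.136927 < 0 → root in [0.828000, 0.991000]
Midpoint of [0.828000, 0.991000] = 0.909500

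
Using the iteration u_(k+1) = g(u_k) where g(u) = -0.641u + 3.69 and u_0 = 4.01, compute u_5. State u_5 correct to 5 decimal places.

2.05802

u_1 = g(4.010000) = 1.119590
u_2 = g(1.119590) = 2.972343
u_3 = g(2.972343) = 1.784728
u_4 = g(1.784728) = 2.545989
u_5 = g(2.545989) = 2.058021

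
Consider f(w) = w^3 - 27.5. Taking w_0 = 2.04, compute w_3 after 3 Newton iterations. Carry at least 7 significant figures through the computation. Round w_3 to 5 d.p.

3.02040

Newton update: w ← w − f(w)/f'(w).
f'(w) = 3w^2
w_0 = 2.040000: f = -19.010336, f' = 12.484800 → w_1 = 2.040000 - (-19.010336)/(12.484800) = 3.562678
w_1 = 3.562678: f = 17.719930, f' = 38.078033 → w_2 = 3.562678 - (17.719930)/(38.078033) = 3.097320
w_2 = 3.097320: f = 2.213806, f' = 28.780176 → w_3 = 3.097320 - (2.213806)/(28.780176) = 3.020399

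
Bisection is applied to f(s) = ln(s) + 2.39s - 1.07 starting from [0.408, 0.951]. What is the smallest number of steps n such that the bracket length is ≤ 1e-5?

16

Initial width b − a = 0.951 − 0.408 = 0.543000.
After n steps the width is (b−a)/2^n; need (b−a)/2^n ≤ 1e-5.
So n ≥ log₂(0.543000/1e-5) = log₂(54300.0000) ≈ 15.7287.
Hence n = 16.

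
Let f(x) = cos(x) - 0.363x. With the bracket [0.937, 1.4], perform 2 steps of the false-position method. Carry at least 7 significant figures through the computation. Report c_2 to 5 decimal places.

1.14269

f(0.937000) = 0.252077, f(1.400000) = -0.338233
step 1: c = 1.134713, f(c) = 0.010492 > 0 → new bracket [1.134713, 1.400000]
step 2: c = 1.142694, f(c) = 0.000347 > 0 → new bracket [1.142694, 1.400000]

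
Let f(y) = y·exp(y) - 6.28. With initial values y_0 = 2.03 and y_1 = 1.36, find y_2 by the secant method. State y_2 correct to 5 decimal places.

Secant update: y_(k+1) = y_k − f(y_k)·(y_k − y_(k-1))/(f(y_k) − f(y_(k-1))).
f(y_0) = 9.176595, f(y_1) = -0.981177
y_2 = 1.360000 - (-0.981177)·(1.360000 - 2.030000)/(-0.981177 - (9.176595)) = 1.424718; f(y_2) = -0.357897

1.42472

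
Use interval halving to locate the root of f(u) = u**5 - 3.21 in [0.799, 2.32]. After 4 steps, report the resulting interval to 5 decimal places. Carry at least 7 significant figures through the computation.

[1.17925, 1.27431]

f(0.799000) = -2.884363, f(2.320000) = 64.000933 (opposite signs)
step 1: m = 1.559500, f(m) = 6.014161 > 0 → root in [0.799000, 1.559500]
step 2: m = 1.179250, f(m) = -0.929503 < 0 → root in [1.179250, 1.559500]
step 3: m = 1.369375, f(m) = 1.605174 > 0 → root in [1.179250, 1.369375]
step 4: m = 1.274312, f(m) = 0.150313 > 0 → root in [1.179250, 1.274312]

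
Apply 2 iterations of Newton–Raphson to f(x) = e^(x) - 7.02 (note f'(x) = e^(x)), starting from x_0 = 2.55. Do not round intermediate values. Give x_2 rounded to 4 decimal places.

x_0 = 2.550000: f = 5.787104, f' = 12.807104 → x_1 = 2.550000 - (5.787104)/(12.807104) = 2.098133
x_1 = 2.098133: f = 1.130940, f' = 8.150940 → x_2 = 2.098133 - (1.130940)/(8.150940) = 1.959384

1.9594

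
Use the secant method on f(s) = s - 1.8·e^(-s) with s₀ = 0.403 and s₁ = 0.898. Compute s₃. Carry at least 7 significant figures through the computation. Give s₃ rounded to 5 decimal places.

Secant update: s_(k+1) = s_k − f(s_k)·(s_k − s_(k-1))/(f(s_k) − f(s_(k-1))).
f(s_0) = -0.799962, f(s_1) = 0.164709
s_2 = 0.898000 - (0.164709)·(0.898000 - 0.403000)/(0.164709 - (-0.799962)) = 0.813483; f(s_2) = 0.015522
s_3 = 0.813483 - (0.015522)·(0.813483 - 0.898000)/(0.015522 - (0.164709)) = 0.804689; f(s_3) = -0.000319

0.80469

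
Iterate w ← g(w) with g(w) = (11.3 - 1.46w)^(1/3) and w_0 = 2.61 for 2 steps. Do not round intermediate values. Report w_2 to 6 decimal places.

w_1 = g(2.610000) = 1.956511
w_2 = g(1.956511) = 2.036295

2.036295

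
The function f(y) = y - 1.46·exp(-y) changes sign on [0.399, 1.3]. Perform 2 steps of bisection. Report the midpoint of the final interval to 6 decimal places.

f(0.399000) = -0.580646, f(1.300000) = 0.902104 (opposite signs)
step 1: m = 0.849500, f(m) = 0.225162 > 0 → root in [0.399000, 0.849500]
step 2: m = 0.624250, f(m) = -0.157818 < 0 → root in [0.624250, 0.849500]
Midpoint of [0.624250, 0.849500] = 0.736875

0.736875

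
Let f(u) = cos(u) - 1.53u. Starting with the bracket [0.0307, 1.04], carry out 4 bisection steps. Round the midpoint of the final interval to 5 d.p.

0.56689

f(0.030700) = 0.952558, f(1.040000) = -1.084980 (opposite signs)
step 1: m = 0.535350, f(m) = 0.041005 > 0 → root in [0.535350, 1.040000]
step 2: m = 0.787675, f(m) = -0.499648 < 0 → root in [0.535350, 0.787675]
step 3: m = 0.661512, f(m) = -0.223050 < 0 → root in [0.535350, 0.661512]
step 4: m = 0.598431, f(m) = -0.089379 < 0 → root in [0.535350, 0.598431]
Midpoint of [0.535350, 0.598431] = 0.566891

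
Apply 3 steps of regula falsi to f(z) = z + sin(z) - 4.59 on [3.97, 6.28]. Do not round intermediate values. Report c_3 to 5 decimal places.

f(3.970000) = -1.356856, f(6.280000) = 1.686815
step 1: c = 4.999788, f(c) = -0.549196 < 0 → new bracket [4.999788, 6.280000]
step 2: c = 5.314227, f(c) = -0.100070 < 0 → new bracket [5.314227, 6.280000]
step 3: c = 5.368312, f(c) = -0.014173 < 0 → new bracket [5.368312, 6.280000]

5.36831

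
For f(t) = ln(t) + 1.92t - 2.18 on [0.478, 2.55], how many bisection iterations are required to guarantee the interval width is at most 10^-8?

28

Initial width b − a = 2.55 − 0.478 = 2.072000.
After n steps the width is (b−a)/2^n; need (b−a)/2^n ≤ 10^-8.
So n ≥ log₂(2.072000/10^-8) = log₂(207200000.0000) ≈ 27.6264.
Hence n = 28.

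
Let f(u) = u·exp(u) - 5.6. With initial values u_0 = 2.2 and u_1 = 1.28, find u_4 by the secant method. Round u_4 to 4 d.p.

1.3919

f(u_0) = 14.255030, f(u_1) = -0.996301
u_2 = 1.280000 - (-0.996301)·(1.280000 - 2.200000)/(-0.996301 - (14.255030)) = 1.340099; f(u_2) = -0.481593
u_3 = 1.340099 - (-0.481593)·(1.340099 - 1.280000)/(-0.481593 - (-0.996301)) = 1.396332; f(u_3) = 0.041676
u_4 = 1.396332 - (0.041676)·(1.396332 - 1.340099)/(0.041676 - (-0.481593)) = 1.391854; f(u_4) = -0.001549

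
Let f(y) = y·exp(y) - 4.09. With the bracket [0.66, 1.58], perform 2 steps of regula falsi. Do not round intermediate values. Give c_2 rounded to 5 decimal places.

1.17742

f(0.660000) = -2.813037, f(1.580000) = 3.580830
step 1: c = 1.064762, f(c) = -1.002032 < 0 → new bracket [1.064762, 1.580000]
step 2: c = 1.177418, f(c) = -0.268125 < 0 → new bracket [1.177418, 1.580000]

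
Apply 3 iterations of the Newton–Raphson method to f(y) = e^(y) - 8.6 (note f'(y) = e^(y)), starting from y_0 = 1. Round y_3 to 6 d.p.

2.214205

y_0 = 1.000000: f = -5.881718, f' = 2.718282 → y_1 = 1.000000 - (-5.881718)/(2.718282) = 3.163763
y_1 = 3.163763: f = 15.059464, f' = 23.659464 → y_2 = 3.163763 - (15.059464)/(23.659464) = 2.527254
y_2 = 2.527254: f = 3.919083, f' = 12.519083 → y_3 = 2.527254 - (3.919083)/(12.519083) = 2.214205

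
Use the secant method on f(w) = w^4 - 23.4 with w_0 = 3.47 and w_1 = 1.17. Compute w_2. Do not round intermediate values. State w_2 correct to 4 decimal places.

Secant update: w_(k+1) = w_k − f(w_k)·(w_k − w_(k-1))/(f(w_k) − f(w_(k-1))).
f(w_0) = 121.583273, f(w_1) = -21.526113
w_2 = 1.170000 - (-21.526113)·(1.170000 - 3.470000)/(-21.526113 - (121.583273)) = 1.515960; f(w_2) = -18.118583

1.5160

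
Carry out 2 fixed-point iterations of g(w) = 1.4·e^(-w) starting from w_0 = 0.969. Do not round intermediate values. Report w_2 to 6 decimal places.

0.823020

w_1 = g(0.969000) = 0.531247
w_2 = g(0.531247) = 0.823020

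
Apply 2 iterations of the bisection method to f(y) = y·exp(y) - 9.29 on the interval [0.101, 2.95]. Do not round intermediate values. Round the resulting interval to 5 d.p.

[1.52550, 2.23775]

f(0.101000) = -9.178266, f(2.950000) = 47.072563 (opposite signs)
step 1: m = 1.525500, f(m) = -2.276603 < 0 → root in [1.525500, 2.950000]
step 2: m = 2.237750, f(m) = 11.682685 > 0 → root in [1.525500, 2.237750]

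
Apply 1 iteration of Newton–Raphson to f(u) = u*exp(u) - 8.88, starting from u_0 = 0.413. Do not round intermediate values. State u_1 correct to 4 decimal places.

4.2789

f'(u) = (u+1)*exp(u)
u_0 = 0.413000: f = -8.255815, f' = 2.135531 → u_1 = 0.413000 - (-8.255815)/(2.135531) = 4.278931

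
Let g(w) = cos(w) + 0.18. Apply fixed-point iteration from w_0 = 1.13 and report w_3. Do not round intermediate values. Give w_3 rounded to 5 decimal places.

w_1 = g(1.130000) = 0.606660
w_2 = g(0.606660) = 1.001557
w_3 = g(1.001557) = 0.718992

0.71899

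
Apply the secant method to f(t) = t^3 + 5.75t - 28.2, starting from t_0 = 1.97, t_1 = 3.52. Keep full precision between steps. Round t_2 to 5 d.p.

f(t_0) = -9.227127, f(t_1) = 35.654208
t_2 = 3.520000 - (35.654208)·(3.520000 - 1.970000)/(35.654208 - (-9.227127)) = 2.288664; f(t_2) = -3.052208

2.28866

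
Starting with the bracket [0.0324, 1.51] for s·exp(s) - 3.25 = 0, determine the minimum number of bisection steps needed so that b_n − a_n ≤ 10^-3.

11

Initial width b − a = 1.51 − 0.0324 = 1.477600.
After n steps the width is (b−a)/2^n; need (b−a)/2^n ≤ 10^-3.
So n ≥ log₂(1.477600/10^-3) = log₂(1477.6000) ≈ 10.5290.
Hence n = 11.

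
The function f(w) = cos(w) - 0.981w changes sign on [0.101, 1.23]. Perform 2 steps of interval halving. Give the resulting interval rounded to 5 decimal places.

f(0.101000) = 0.895823, f(1.230000) = -0.872392 (opposite signs)
step 1: m = 0.665500, f(m) = 0.133753 > 0 → root in [0.665500, 1.230000]
step 2: m = 0.947750, f(m) = -0.346231 < 0 → root in [0.665500, 0.947750]

[0.66550, 0.94775]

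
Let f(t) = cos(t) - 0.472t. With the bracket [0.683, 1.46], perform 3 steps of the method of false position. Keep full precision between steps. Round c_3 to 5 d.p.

1.05139

False-position update: c = (a·f(b) − b·f(a))/(f(b) − f(a)); replace the endpoint whose sign matches f(c).
f(0.683000) = 0.453307, f(1.460000) = -0.578550
step 1: c = 1.024345, f(c) = 0.036168 > 0 → new bracket [1.024345, 1.460000]
step 2: c = 1.049977, f(c) = 0.002001 > 0 → new bracket [1.049977, 1.460000]
step 3: c = 1.051391, f(c) = 0.000108 > 0 → new bracket [1.051391, 1.460000]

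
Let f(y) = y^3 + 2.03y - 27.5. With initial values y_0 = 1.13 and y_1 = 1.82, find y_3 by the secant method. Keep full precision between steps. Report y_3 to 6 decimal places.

2.469903

f(y_0) = -23.763203, f(y_1) = -17.776832
y_2 = 1.820000 - (-17.776832)·(1.820000 - 1.130000)/(-17.776832 - (-23.763203)) = 3.868990; f(y_2) = 38.269283
y_3 = 3.868990 - (38.269283)·(3.868990 - 1.820000)/(38.269283 - (-17.776832)) = 2.469903; f(y_3) = -7.418645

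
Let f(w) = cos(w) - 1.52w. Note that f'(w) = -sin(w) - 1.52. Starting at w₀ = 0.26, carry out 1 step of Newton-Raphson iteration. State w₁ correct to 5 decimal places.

0.58142

Newton update: w ← w − f(w)/f'(w).
w_0 = 0.260000: f = 0.571190, f' = -1.777081 → w_1 = 0.260000 - (0.571190)/(-1.777081) = 0.581420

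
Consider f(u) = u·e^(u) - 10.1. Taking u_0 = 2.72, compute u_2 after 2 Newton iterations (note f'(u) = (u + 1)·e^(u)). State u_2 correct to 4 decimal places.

Newton update: u ← u − f(u)/f'(u).
u_0 = 2.720000: f = 31.190477, f' = 56.470799 → u_1 = 2.720000 - (31.190477)/(56.470799) = 2.167671
u_1 = 2.167671: f = 8.840905, f' = 27.678812 → u_2 = 2.167671 - (8.840905)/(27.678812) = 1.848260

1.8483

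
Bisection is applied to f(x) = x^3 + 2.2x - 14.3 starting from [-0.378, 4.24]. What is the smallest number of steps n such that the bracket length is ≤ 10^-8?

29

Initial width b − a = 4.24 − -0.378 = 4.618000.
After n steps the width is (b−a)/2^n; need (b−a)/2^n ≤ 10^-8.
So n ≥ log₂(4.618000/10^-8) = log₂(461800000.0000) ≈ 28.7827.
Hence n = 29.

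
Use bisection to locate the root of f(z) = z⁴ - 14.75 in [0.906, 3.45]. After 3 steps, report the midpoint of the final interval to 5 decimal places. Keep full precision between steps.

f(0.906000) = -14.076228, f(3.450000) = 126.919506 (opposite signs)
step 1: m = 2.178000, f(m) = 7.752538 > 0 → root in [0.906000, 2.178000]
step 2: m = 1.542000, f(m) = -9.096238 < 0 → root in [1.542000, 2.178000]
step 3: m = 1.860000, f(m) = -2.781168 < 0 → root in [1.860000, 2.178000]
Midpoint of [1.860000, 2.178000] = 2.019000

2.01900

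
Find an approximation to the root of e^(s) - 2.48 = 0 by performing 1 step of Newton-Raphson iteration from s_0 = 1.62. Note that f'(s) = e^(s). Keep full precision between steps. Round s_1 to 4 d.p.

1.1108

Newton update: s ← s − f(s)/f'(s).
s_0 = 1.620000: f = 2.573090, f' = 5.053090 → s_1 = 1.620000 - (2.573090)/(5.053090) = 1.110789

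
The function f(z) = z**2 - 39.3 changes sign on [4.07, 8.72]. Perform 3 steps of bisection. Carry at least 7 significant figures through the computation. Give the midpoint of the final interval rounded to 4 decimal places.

f(4.070000) = -22.735100, f(8.720000) = 36.738400 (opposite signs)
step 1: m = 6.395000, f(m) = 1.596025 > 0 → root in [4.070000, 6.395000]
step 2: m = 5.232500, f(m) = -11.920944 < 0 → root in [5.232500, 6.395000]
step 3: m = 5.813750, f(m) = -5.500311 < 0 → root in [5.813750, 6.395000]
Midpoint of [5.813750, 6.395000] = 6.104375

6.1044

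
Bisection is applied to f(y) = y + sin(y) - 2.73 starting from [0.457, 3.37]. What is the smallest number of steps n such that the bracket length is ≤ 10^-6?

Initial width b − a = 3.37 − 0.457 = 2.913000.
After n steps the width is (b−a)/2^n; need (b−a)/2^n ≤ 10^-6.
So n ≥ log₂(2.913000/10^-6) = log₂(2913000.0000) ≈ 21.4741.
Hence n = 22.

22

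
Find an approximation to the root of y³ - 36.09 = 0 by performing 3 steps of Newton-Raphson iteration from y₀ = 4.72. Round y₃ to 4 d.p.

3.3051

f'(y) = 3y²
y_0 = 4.720000: f = 69.064048, f' = 66.835200 → y_1 = 4.720000 - (69.064048)/(66.835200) = 3.686652
y_1 = 3.686652: f = 14.016756, f' = 40.774200 → y_2 = 3.686652 - (14.016756)/(40.774200) = 3.342886
y_2 = 3.342886: f = 1.266381, f' = 33.524666 → y_3 = 3.342886 - (1.266381)/(33.524666) = 3.305112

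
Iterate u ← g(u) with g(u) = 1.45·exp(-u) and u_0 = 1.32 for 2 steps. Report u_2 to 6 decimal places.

u_1 = g(1.320000) = 0.387346
u_2 = g(0.387346) = 0.984341

0.984341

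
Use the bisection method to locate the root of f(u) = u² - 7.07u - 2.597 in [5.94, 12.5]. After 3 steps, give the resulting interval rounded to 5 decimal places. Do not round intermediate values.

[6.76000, 7.58000]

f(5.940000) = -9.309200, f(12.500000) = 65.278000 (opposite signs)
step 1: m = 9.220000, f(m) = 17.226000 > 0 → root in [5.940000, 9.220000]
step 2: m = 7.580000, f(m) = 1.268800 > 0 → root in [5.940000, 7.580000]
step 3: m = 6.760000, f(m) = -4.692600 < 0 → root in [6.760000, 7.580000]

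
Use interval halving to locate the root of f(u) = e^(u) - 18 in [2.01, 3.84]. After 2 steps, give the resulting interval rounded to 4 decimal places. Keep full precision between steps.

f(2.010000) = -10.536683, f(3.840000) = 28.525474 (opposite signs)
step 1: m = 2.925000, f(m) = 0.634226 > 0 → root in [2.010000, 2.925000]
step 2: m = 2.467500, f(m) = -6.207072 < 0 → root in [2.467500, 2.925000]

[2.4675, 2.9250]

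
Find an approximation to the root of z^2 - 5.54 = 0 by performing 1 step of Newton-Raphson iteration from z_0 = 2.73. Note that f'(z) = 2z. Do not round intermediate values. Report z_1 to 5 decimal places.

z_0 = 2.730000: f = 1.912900, f' = 5.460000 → z_1 = 2.730000 - (1.912900)/(5.460000) = 2.379652

2.37965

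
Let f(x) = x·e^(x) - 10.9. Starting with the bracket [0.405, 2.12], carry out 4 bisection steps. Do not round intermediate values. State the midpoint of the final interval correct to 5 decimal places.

1.85203

f(0.405000) = -10.292782, f(2.120000) = 6.762011 (opposite signs)
step 1: m = 1.262500, f(m) = -6.438014 < 0 → root in [1.262500, 2.120000]
step 2: m = 1.691250, f(m) = -1.722839 < 0 → root in [1.691250, 2.120000]
step 3: m = 1.905625, f(m) = 1.912677 > 0 → root in [1.691250, 1.905625]
step 4: m = 1.798438, f(m) = -0.037074 < 0 → root in [1.798438, 1.905625]
Midpoint of [1.798438, 1.905625] = 1.852031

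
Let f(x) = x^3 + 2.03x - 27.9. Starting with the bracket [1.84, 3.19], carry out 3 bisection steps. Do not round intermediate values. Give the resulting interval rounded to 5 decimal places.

[2.68375, 2.85250]

f(1.840000) = -17.935296, f(3.190000) = 11.037459 (opposite signs)
step 1: m = 2.515000, f(m) = -6.886609 < 0 → root in [2.515000, 3.190000]
step 2: m = 2.852500, f(m) = 1.100672 > 0 → root in [2.515000, 2.852500]
step 3: m = 2.683750, f(m) = -3.122240 < 0 → root in [2.683750, 2.852500]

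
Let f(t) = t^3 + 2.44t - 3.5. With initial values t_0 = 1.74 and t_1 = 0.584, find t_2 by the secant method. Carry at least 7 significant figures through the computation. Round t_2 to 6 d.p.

Secant update: t_(k+1) = t_k − f(t_k)·(t_k − t_(k-1))/(f(t_k) − f(t_(k-1))).
f(t_0) = 6.013624, f(t_1) = -1.875863
t_2 = 0.584000 - (-1.875863)·(0.584000 - 1.740000)/(-1.875863 - (6.013624)) = 0.858859; f(t_2) = -0.770856

0.858859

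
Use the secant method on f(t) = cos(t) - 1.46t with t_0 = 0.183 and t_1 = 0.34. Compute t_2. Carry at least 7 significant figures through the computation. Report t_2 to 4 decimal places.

Secant update: t_(k+1) = t_k − f(t_k)·(t_k − t_(k-1))/(f(t_k) − f(t_(k-1))).
f(t_0) = 0.716122, f(t_1) = 0.446355
t_2 = 0.340000 - (0.446355)·(0.340000 - 0.183000)/(0.446355 - (0.716122)) = 0.599771; f(t_2) = -0.050200

0.5998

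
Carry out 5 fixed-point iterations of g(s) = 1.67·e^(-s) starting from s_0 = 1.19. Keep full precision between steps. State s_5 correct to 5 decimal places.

s_1 = g(1.190000) = 0.508050
s_2 = g(0.508050) = 1.004786
s_3 = g(1.004786) = 0.611426
s_4 = g(0.611426) = 0.906103
s_5 = g(0.906103) = 0.674840

0.67484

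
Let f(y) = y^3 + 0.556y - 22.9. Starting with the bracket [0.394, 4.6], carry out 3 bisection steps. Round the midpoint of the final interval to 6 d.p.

f(0.394000) = -22.619773, f(4.600000) = 76.993600 (opposite signs)
step 1: m = 2.497000, f(m) = -5.942851 < 0 → root in [2.497000, 4.600000]
step 2: m = 3.548500, f(m) = 23.755154 > 0 → root in [2.497000, 3.548500]
step 3: m = 3.022750, f(m) = 6.399569 > 0 → root in [2.497000, 3.022750]
Midpoint of [2.497000, 3.022750] = 2.759875

2.759875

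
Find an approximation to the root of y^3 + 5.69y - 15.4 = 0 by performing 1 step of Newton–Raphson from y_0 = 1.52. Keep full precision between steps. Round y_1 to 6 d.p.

f'(y) = 3y^2 + 5.69
y_0 = 1.520000: f = -3.239392, f' = 12.621200 → y_1 = 1.520000 - (-3.239392)/(12.621200) = 1.776663

1.776663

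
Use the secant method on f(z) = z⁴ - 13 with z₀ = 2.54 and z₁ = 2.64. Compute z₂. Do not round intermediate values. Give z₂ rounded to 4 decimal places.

2.1283

f(z_0) = 28.623143, f(z_1) = 35.575324
z_2 = 2.640000 - (35.575324)·(2.640000 - 2.540000)/(35.575324 - (28.623143)) = 2.128285; f(z_2) = 7.517267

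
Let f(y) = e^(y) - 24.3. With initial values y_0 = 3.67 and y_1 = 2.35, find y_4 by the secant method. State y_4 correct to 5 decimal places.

f(y_0) = 14.951906, f(y_1) = -13.814430
y_2 = 2.350000 - (-13.814430)·(2.350000 - 3.670000)/(-13.814430 - (14.951906)) = 2.983902; f(y_2) = -4.535205
y_3 = 2.983902 - (-4.535205)·(2.983902 - 2.350000)/(-4.535205 - (-13.814430)) = 3.293721; f(y_3) = 2.642931
y_4 = 3.293721 - (2.642931)·(3.293721 - 2.983902)/(2.642931 - (-4.535205)) = 3.179648; f(y_4) = -0.261703

3.17965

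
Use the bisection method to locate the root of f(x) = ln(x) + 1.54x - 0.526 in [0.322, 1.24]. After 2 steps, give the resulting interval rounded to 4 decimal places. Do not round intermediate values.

f(0.322000) = -1.163324, f(1.240000) = 1.598711 (opposite signs)
step 1: m = 0.781000, f(m) = 0.429560 > 0 → root in [0.322000, 0.781000]
step 2: m = 0.551500, f(m) = -0.271803 < 0 → root in [0.551500, 0.781000]

[0.5515, 0.7810]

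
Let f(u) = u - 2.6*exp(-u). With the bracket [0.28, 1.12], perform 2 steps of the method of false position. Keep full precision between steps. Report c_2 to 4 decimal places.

False-position update: c = (a·f(b) − b·f(a))/(f(b) − f(a)); replace the endpoint whose sign matches f(c).
f(0.280000) = -1.685038, f(1.120000) = 0.271673
step 1: c = 1.003373, f(c) = 0.050108 > 0 → new bracket [0.280000, 1.003373]
step 2: c = 0.982484, f(c) = 0.009095 > 0 → new bracket [0.280000, 0.982484]

0.9825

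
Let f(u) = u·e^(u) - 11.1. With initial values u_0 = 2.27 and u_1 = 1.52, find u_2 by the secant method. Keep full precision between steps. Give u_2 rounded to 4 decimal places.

1.7272

f(u_0) = 10.872240, f(u_1) = -4.150218
u_2 = 1.520000 - (-4.150218)·(1.520000 - 2.270000)/(-4.150218 - (10.872240)) = 1.727201; f(u_2) = -1.384693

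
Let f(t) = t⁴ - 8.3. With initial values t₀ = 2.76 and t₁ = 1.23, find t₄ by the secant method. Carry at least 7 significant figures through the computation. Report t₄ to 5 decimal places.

1.64346

f(t_0) = 49.727830, f(t_1) = -6.011134
t_2 = 1.230000 - (-6.011134)·(1.230000 - 2.760000)/(-6.011134 - (49.727830)) = 1.395002; f(t_2) = -4.512966
t_3 = 1.395002 - (-4.512966)·(1.395002 - 1.230000)/(-4.512966 - (-6.011134)) = 1.892041; f(t_3) = 4.515108
t_4 = 1.892041 - (4.515108)·(1.892041 - 1.395002)/(4.515108 - (-4.512966)) = 1.643463; f(t_4) = -1.004766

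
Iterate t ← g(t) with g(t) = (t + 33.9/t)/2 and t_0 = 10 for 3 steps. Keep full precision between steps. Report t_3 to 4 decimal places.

5.8226

t_1 = g(10.000000) = 6.695000
t_2 = g(6.695000) = 5.879240
t_3 = g(5.879240) = 5.822646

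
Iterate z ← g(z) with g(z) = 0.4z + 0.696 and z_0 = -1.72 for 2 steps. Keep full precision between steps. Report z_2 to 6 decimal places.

0.699200

z_1 = g(-1.720000) = 0.008000
z_2 = g(0.008000) = 0.699200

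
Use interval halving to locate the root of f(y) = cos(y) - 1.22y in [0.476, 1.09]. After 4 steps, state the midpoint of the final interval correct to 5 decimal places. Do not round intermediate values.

0.64869

f(0.476000) = 0.308115, f(1.090000) = -0.867315 (opposite signs)
step 1: m = 0.783000, f(m) = -0.246459 < 0 → root in [0.476000, 0.783000]
step 2: m = 0.629500, f(m) = 0.040332 > 0 → root in [0.629500, 0.783000]
step 3: m = 0.706250, f(m) = -0.100824 < 0 → root in [0.629500, 0.706250]
step 4: m = 0.667875, f(m) = -0.029668 < 0 → root in [0.629500, 0.667875]
Midpoint of [0.629500, 0.667875] = 0.648687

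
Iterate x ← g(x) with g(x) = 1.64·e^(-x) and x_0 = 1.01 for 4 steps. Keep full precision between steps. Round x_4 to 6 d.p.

x_1 = g(1.010000) = 0.597319
x_2 = g(0.597319) = 0.902467
x_3 = g(0.902467) = 0.665131
x_4 = g(0.665131) = 0.843298

0.843298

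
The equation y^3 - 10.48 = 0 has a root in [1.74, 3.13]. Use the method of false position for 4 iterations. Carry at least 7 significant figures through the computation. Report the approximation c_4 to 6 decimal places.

False-position update: c = (a·f(b) − b·f(a))/(f(b) − f(a)); replace the endpoint whose sign matches f(c).
f(1.740000) = -5.211976, f(3.130000) = 20.184297
step 1: c = 2.025264, f(c) = -2.172984 < 0 → new bracket [2.025264, 3.130000]
step 2: c = 2.132637, f(c) = -0.780462 < 0 → new bracket [2.132637, 3.130000]
step 3: c = 2.169767, f(c) = -0.264985 < 0 → new bracket [2.169767, 3.130000]
step 4: c = 2.182209, f(c) = -0.088237 < 0 → new bracket [2.182209, 3.130000]

2.182209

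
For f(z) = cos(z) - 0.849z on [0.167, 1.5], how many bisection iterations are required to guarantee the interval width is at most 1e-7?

24

Initial width b − a = 1.5 − 0.167 = 1.333000.
After n steps the width is (b−a)/2^n; need (b−a)/2^n ≤ 1e-7.
So n ≥ log₂(1.333000/1e-7) = log₂(13330000.0000) ≈ 23.6682.
Hence n = 24.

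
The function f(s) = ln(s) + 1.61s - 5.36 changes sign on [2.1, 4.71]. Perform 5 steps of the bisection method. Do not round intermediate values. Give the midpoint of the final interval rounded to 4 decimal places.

2.7117

f(2.100000) = -1.237063, f(4.710000) = 3.772788 (opposite signs)
step 1: m = 3.405000, f(m) = 1.347295 > 0 → root in [2.100000, 3.405000]
step 2: m = 2.752500, f(m) = 0.084035 > 0 → root in [2.100000, 2.752500]
step 3: m = 2.426250, f(m) = -0.567391 < 0 → root in [2.426250, 2.752500]
step 4: m = 2.589375, f(m) = -0.239690 < 0 → root in [2.589375, 2.752500]
step 5: m = 2.670938, f(m) = -0.077361 < 0 → root in [2.670938, 2.752500]
Midpoint of [2.670938, 2.752500] = 2.711719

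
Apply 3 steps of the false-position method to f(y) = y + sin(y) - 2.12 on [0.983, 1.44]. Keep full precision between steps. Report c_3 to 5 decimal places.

False-position update: c = (a·f(b) − b·f(a))/(f(b) − f(a)); replace the endpoint whose sign matches f(c).
f(0.983000) = -0.304835, f(1.440000) = 0.311458
step 1: c = 1.209044, f(c) = 0.024323 > 0 → new bracket [0.983000, 1.209044]
step 2: c = 1.192341, f(c) = 0.001578 > 0 → new bracket [0.983000, 1.192341]
step 3: c = 1.191263, f(c) = 0.000101 > 0 → new bracket [0.983000, 1.191263]

1.19126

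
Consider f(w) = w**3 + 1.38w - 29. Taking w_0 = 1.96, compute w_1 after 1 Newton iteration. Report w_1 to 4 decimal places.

3.4142

f'(w) = 3w**2 + 1.38
w_0 = 1.960000: f = -18.765664, f' = 12.904800 → w_1 = 1.960000 - (-18.765664)/(12.904800) = 3.414162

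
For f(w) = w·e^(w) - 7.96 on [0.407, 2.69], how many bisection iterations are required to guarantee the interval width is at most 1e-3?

12

Initial width b − a = 2.69 − 0.407 = 2.283000.
After n steps the width is (b−a)/2^n; need (b−a)/2^n ≤ 1e-3.
So n ≥ log₂(2.283000/1e-3) = log₂(2283.0000) ≈ 11.1567.
Hence n = 12.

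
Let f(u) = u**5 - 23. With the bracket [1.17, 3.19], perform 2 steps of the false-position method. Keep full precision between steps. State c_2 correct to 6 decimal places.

1.409955

f(1.170000) = -20.807552, f(3.190000) = 307.334106
step 1: c = 1.298089, f(c) = -19.314283 < 0 → new bracket [1.298089, 3.190000]
step 2: c = 1.409955, f(c) = -17.427807 < 0 → new bracket [1.409955, 3.190000]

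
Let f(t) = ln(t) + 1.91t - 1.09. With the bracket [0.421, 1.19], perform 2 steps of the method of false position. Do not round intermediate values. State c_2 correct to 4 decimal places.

f(0.421000) = -1.151012, f(1.190000) = 1.356853
step 1: c = 0.773941, f(c) = 0.131968 > 0 → new bracket [0.421000, 0.773941]
step 2: c = 0.737637, f(c) = 0.014585 > 0 → new bracket [0.421000, 0.737637]

0.7376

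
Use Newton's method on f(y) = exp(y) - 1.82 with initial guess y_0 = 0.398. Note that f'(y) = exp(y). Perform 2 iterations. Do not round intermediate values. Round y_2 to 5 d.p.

0.59907

Newton update: y ← y − f(y)/f'(y).
y_0 = 0.398000: f = -0.331156, f' = 1.488844 → y_1 = 0.398000 - (-0.331156)/(1.488844) = 0.620425
y_1 = 0.620425: f = 0.039718, f' = 1.859718 → y_2 = 0.620425 - (0.039718)/(1.859718) = 0.599068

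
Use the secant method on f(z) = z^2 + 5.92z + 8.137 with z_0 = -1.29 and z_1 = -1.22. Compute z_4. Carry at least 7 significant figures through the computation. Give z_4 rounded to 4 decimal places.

f(z_0) = 2.164300, f(z_1) = 2.403000
z_2 = -1.220000 - (2.403000)·(-1.220000 - -1.290000)/(2.403000 - (2.164300)) = -1.924692; f(z_2) = 0.447262
z_3 = -1.924692 - (0.447262)·(-1.924692 - -1.220000)/(0.447262 - (2.403000)) = -2.085850; f(z_3) = 0.139538
z_4 = -2.085850 - (0.139538)·(-2.085850 - -1.924692)/(0.139538 - (0.447262)) = -2.158927; f(z_4) = 0.017117

-2.1589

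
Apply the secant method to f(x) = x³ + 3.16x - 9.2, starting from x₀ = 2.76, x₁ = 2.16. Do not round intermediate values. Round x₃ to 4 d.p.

f(x_0) = 20.546176, f(x_1) = 7.703296
x_2 = 2.160000 - (7.703296)·(2.160000 - 2.760000)/(7.703296 - (20.546176)) = 1.800114; f(x_2) = 2.321463
x_3 = 1.800114 - (2.321463)·(1.800114 - 2.160000)/(2.321463 - (7.703296)) = 1.644876; f(x_3) = 0.448212

1.6449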